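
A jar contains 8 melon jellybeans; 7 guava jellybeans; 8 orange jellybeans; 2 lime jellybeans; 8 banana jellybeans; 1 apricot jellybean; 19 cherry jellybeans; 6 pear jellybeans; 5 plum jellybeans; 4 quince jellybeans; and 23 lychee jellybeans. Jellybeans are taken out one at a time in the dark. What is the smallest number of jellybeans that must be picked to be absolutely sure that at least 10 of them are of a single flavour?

By the pigeonhole principle, the 11 flavours are the holes; the jellybeans drawn are the pigeons.
To avoid 10 of any one flavour, the worst case takes at most 9 of each flavour, or every jellybean of a flavour that has fewer than 9.
That gives 8 + 7 + 8 + 2 + 8 + 1 + 9 + 6 + 5 + 4 + 9 = 67 jellybeans with no flavour reaching 10.
The next jellybean forces some flavour to 10, so 67 + 1 = 68.

68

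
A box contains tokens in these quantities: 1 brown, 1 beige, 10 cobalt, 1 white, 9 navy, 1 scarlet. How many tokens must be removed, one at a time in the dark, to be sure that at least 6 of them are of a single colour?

15

The 6 colours are the holes; the tokens drawn are the pigeons.
To avoid 6 of any one colour, the worst case takes at most 5 of each colour, or every token of a colour that has fewer than 5.
That gives 1 + 1 + 5 + 1 + 5 + 1 = 14 tokens with no colour reaching 6.
The next token forces some colour to 6, so 14 + 1 = 15.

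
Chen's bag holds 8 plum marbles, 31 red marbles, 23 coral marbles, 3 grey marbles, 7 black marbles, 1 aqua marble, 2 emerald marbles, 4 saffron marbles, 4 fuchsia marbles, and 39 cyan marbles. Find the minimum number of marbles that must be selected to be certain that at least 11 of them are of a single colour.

60

By the pigeonhole principle, the 10 colours are the holes; the marbles drawn are the pigeons.
To avoid 11 of any one colour, the worst case takes at most 10 of each colour, or every marble of a colour that has fewer than 10.
That gives 8 + 10 + 10 + 3 + 7 + 1 + 2 + 4 + 4 + 10 = 59 marbles with no colour reaching 11.
The next marble forces some colour to 11, so 59 + 1 = 60.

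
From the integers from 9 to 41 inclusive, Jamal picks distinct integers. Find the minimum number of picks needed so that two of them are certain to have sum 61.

23

A set avoiding the sum 61 can contain at most one of each pair {x, 61−x}, plus the 11 elements whose complement lies outside the range.
The integers 9, …, 30 (22 of them) are such a set: any two sum to at least 9+10 = 19 and at most 29+30 = 59 < 61.
Any 23rd integer completes one of the 11 pairs, so 23 choices force a sum of 61.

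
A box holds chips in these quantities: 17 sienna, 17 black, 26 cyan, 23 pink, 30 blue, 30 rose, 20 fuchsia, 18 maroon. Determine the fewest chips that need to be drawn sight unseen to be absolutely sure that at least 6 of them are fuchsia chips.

167

In the worst case for collecting fuchsia chips, every non-fuchsia chip comes out first.
There are 17 + 17 + 26 + 23 + 30 + 30 + 18 = 161 non-fuchsia chips altogether.
After those, each further chip must be fuchsia, so 161 + 6 = 167 draws guarantee 6 fuchsia chips.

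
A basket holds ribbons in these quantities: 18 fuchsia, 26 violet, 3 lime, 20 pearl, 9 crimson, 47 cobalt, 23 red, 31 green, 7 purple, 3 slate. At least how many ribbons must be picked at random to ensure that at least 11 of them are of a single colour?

By the pigeonhole principle, the 10 colours are the holes; the ribbons drawn are the pigeons.
To avoid 11 of any one colour, the worst case takes at most 10 of each colour, or every ribbon of a colour that has fewer than 10.
That gives 10 + 10 + 3 + 10 + 9 + 10 + 10 + 10 + 7 + 3 = 82 ribbons with no colour reaching 11.
The next ribbon forces some colour to 11, so 82 + 1 = 83.

83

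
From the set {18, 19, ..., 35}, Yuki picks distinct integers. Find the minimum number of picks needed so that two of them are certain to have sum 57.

Group the elements by complementary pair {x, 57−x}: {22,35}, {23,34}, {24,33}, …, giving 7 two-element pairs and 4 integers whose partner 57−x falls outside [18,35].
By pigeonhole, treating each of those 11 groups as a pigeonhole, one can pick one integer per group — 11 integers — with no two summing to 57.
The 12th integer lands in an occupied pair, forcing a sum of 57.

12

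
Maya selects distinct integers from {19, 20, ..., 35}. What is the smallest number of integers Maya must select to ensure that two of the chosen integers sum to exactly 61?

13

A set avoiding the sum 61 can contain at most one of each pair {x, 61−x}, plus the 7 elements whose complement lies outside the range.
The integers 19, …, 30 (12 of them) are such a set: any two sum to at least 19+20 = 39 and at most 29+30 = 59 < 61.
Any 13th integer completes one of the 5 pairs, so 13 choices force a sum of 61.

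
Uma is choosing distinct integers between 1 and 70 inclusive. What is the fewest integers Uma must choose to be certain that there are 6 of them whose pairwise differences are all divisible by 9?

Integers whose pairwise differences are multiples of 9 are exactly those sharing a remainder mod 9. By the pigeonhole principle, the 9 residue classes mod 9 are the pigeonholes.
With 45 integers one could put 5 in each residue class and have no class reach 6.
The 46th integer pushes some class to 6, so 9·5 + 1 = 46.

46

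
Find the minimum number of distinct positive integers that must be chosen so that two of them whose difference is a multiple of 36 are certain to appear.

Integers whose pairwise differences are multiples of 36 are exactly those sharing a remainder mod 36. By pigeonhole, the 36 residue classes mod 36 are the pigeonholes.
With 36 integers one could put 1 in each residue class and have no class reach 2.
The 37th integer pushes some class to 2, so 36·1 + 1 = 37.

37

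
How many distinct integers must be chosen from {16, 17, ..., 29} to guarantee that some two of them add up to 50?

11

Two chosen integers sum to 50 exactly when both halves of some pair {x, 50−x} with 21 ≤ x ≤ 50−x ≤ 29 are chosen — 4 such pairs.
The remaining 6 elements (those with no distinct partner in range) can never complete a 50-sum, so the worst case takes all of them and one from each pair: 6 + 4 = 10.
The 11th integer has to be the second member of some pair, so 10 + 1 = 11.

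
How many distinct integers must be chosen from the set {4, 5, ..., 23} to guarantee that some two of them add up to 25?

Two chosen integers sum to 25 exactly when both halves of some pair {x, 25−x} with 4 ≤ x ≤ 25−x ≤ 21 are chosen — 9 such pairs.
The remaining 2 elements (those with no distinct partner in range) can never complete a 25-sum, so the worst case takes all of them and one from each pair: 2 + 9 = 11.
The 12th integer has to be the second member of some pair, so 11 + 1 = 12.

12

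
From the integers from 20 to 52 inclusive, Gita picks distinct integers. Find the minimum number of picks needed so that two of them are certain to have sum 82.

Two chosen integers sum to 82 exactly when both halves of some pair {x, 82−x} with 30 ≤ x ≤ 82−x ≤ 52 are chosen — 11 such pairs.
The remaining 11 elements (those with no distinct partner in range) can never complete a 82-sum, so the worst case takes all of them and one from each pair: 11 + 11 = 22.
The 23rd integer has to be the second member of some pair, so 22 + 1 = 23.

23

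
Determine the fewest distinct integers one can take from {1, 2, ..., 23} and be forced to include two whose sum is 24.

Two chosen integers sum to 24 exactly when both halves of some pair {x, 24−x} with 1 ≤ x ≤ 24−x ≤ 23 are chosen — 11 such pairs.
The remaining 1 element (those with no distinct partner in range) can never complete a 24-sum, so the worst case takes all of them and one from each pair: 1 + 11 = 12.
Pigeonhole: the 13th integer has to be the second member of some pair, so 12 + 1 = 13.

13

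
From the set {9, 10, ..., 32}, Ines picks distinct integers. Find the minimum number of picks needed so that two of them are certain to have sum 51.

18

Two chosen integers sum to 51 exactly when both halves of some pair {x, 51−x} with 19 ≤ x ≤ 51−x ≤ 32 are chosen — 7 such pairs.
The remaining 10 elements (those with no distinct partner in range) can never complete a 51-sum, so the worst case takes all of them and one from each pair: 10 + 7 = 17.
By pigeonhole, the 18th integer has to be the second member of some pair, so 17 + 1 = 18.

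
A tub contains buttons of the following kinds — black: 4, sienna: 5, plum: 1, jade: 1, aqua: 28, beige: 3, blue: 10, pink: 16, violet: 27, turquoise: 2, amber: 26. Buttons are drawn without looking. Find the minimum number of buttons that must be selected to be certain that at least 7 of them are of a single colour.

47

By the pigeonhole principle, the 11 colours are the holes; the buttons drawn are the pigeons.
To avoid 7 of any one colour, the worst case takes at most 6 of each colour, or every button of a colour that has fewer than 6.
That gives 4 + 5 + 1 + 1 + 6 + 3 + 6 + 6 + 6 + 2 + 6 = 46 buttons with no colour reaching 7.
The next button forces some colour to 7, so 46 + 1 = 47.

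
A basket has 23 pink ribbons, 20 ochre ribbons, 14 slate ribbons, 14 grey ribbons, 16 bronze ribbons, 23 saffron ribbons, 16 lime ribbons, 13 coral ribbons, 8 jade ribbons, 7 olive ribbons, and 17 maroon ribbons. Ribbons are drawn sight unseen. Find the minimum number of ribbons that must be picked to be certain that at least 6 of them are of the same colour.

By pigeonhole, put each drawn ribbon into a box by colour. The largest draw with every box below 6 takes min(count, 5) from each colour.
Σ min(cᵢ, 5) = 5 + 5 + 5 + 5 + 5 + 5 + 5 + 5 + 5 + 5 + 5 = 55.
Draw number 55 + 1 = 56 must push one box to 6.

56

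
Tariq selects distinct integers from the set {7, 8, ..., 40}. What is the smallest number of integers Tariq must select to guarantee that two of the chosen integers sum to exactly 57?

23

Two chosen integers sum to 57 exactly when both halves of some pair {x, 57−x} with 17 ≤ x ≤ 57−x ≤ 40 are chosen — 12 such pairs.
The remaining 10 elements (those with no distinct partner in range) can never complete a 57-sum, so the worst case takes all of them and one from each pair: 10 + 12 = 22.
The 23rd integer has to be the second member of some pair, so 22 + 1 = 23.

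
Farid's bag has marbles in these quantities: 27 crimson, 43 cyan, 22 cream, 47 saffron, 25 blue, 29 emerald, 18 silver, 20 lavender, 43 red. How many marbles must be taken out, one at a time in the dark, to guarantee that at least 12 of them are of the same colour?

100

An adversary could hand out at most 11 marbles per colour: 11 + 11 + 11 + 11 + 11 + 11 + 11 + 11 + 11 = 99 marbles and still no colour has 12.
By the pigeonhole principle, one more marble lands in a colour already at 11, so 100 draws are enough and 99 are not.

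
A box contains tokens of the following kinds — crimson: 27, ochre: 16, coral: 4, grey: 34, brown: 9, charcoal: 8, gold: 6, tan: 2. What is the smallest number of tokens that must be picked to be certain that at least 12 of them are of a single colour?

63

Put each drawn token into a box by colour. The largest draw with every box below 12 takes min(count, 11) from each colour; colours with fewer than 11 contribute all they have.
Σ min(cᵢ, 11) = 11 + 11 + 4 + 11 + 9 + 8 + 6 + 2 = 62.
Draw number 62 + 1 = 63 must push one box to 12.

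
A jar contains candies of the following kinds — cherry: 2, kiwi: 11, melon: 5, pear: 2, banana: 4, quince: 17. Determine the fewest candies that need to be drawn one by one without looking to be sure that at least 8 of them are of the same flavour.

28

By the pigeonhole principle, put each drawn candy into a box by flavour. The largest draw with every box below 8 takes min(count, 7) from each flavour; flavours with fewer than 7 contribute all they have.
Σ min(cᵢ, 7) = 2 + 7 + 5 + 2 + 4 + 7 = 27.
Draw number 27 + 1 = 28 must push one box to 8.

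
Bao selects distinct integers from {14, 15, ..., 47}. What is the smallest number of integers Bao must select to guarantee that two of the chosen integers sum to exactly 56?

21

A set avoiding the sum 56 can contain at most one of each pair {x, 56−x}, plus the 6 elements whose complement lies outside the range or equal to its own complement.
The integers 28, …, 47 (20 of them) are such a set: any two sum to at least 28+29 = 57 > 56.
Pigeonhole: any 21st integer completes one of the 14 pairs, so 21 choices force a sum of 56.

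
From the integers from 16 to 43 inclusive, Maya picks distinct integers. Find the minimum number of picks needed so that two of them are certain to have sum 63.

Group the elements by complementary pair {x, 63−x}: {20,43}, {21,42}, {22,41}, …, giving 12 two-element pairs and 4 integers whose partner 63−x falls outside [16,43].
Pigeonhole: treating each of those 16 groups as a pigeonhole, one can pick one integer per group — 16 integers — with no two summing to 63.
The 17th integer lands in an occupied pair, forcing a sum of 63.

17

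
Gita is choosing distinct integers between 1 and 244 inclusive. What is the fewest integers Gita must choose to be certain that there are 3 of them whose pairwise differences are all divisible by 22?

45

Integers whose pairwise differences are multiples of 22 are exactly those sharing a remainder mod 22. The 22 residue classes mod 22 are the pigeonholes.
With 44 integers one could put 2 in each residue class and have no class reach 3.
The 45th integer pushes some class to 3, so 22·2 + 1 = 45.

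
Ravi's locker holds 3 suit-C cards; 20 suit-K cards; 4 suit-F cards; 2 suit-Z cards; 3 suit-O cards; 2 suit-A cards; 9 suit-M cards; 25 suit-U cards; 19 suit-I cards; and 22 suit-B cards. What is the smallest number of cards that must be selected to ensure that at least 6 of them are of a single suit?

An adversary could hand out at most 5 cards per suit (5 suits run out sooner): 3 + 5 + 4 + 2 + 3 + 2 + 5 + 5 + 5 + 5 = 39 cards and still no suit has 6.
One more card lands in a suit already at 5, so 40 draws are enough and 39 are not.

40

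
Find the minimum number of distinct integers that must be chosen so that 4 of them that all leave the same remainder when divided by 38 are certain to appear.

115

The 38 residue classes mod 38 are the pigeonholes.
With 114 integers one could put 3 in each residue class and have no class reach 4.
The 115th integer pushes some class to 4, so 38·3 + 1 = 115.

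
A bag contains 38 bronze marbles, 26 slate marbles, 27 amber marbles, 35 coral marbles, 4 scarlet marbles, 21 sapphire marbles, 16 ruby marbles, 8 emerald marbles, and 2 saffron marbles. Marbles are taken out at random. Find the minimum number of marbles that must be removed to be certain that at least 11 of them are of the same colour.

The 9 colours are the holes; the marbles drawn are the pigeons.
To avoid 11 of any one colour, the worst case takes at most 10 of each colour, or every marble of a colour that has fewer than 10.
That gives 10 + 10 + 10 + 10 + 4 + 10 + 10 + 8 + 2 = 74 marbles with no colour reaching 11.
The next marble forces some colour to 11, so 74 + 1 = 75.

75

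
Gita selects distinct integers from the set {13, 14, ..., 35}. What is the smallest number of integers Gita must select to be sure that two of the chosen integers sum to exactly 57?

A set avoiding the sum 57 can contain at most one of each pair {x, 57−x}, plus the 9 elements whose complement lies outside the range.
The integers 13, …, 28 (16 of them) are such a set: any two sum to at least 13+14 = 27 and at most 27+28 = 55 < 57.
Any 17th integer completes one of the 7 pairs, so 17 choices force a sum of 57.

17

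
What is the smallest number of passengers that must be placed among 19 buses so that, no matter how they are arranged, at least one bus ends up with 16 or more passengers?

With 285 passengers one could put exactly 15 in each of the 19 buses, and no bus would reach 16.
By pigeonhole, one more passenger must land in a bus that already has 15, giving it 16.
So 19 × 15 + 1 = 286 passengers are required.

286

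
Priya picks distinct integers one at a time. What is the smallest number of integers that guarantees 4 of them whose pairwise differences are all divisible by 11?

34

Integers whose pairwise differences are multiples of 11 are exactly those sharing a remainder mod 11. By pigeonhole, the 11 residue classes mod 11 are the pigeonholes.
With 33 integers one could put 3 in each residue class and have no class reach 4.
The 34th integer pushes some class to 4, so 11·3 + 1 = 34.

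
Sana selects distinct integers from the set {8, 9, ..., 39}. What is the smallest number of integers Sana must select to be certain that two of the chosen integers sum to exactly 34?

Two chosen integers sum to 34 exactly when both halves of some pair {x, 34−x} with 8 ≤ x ≤ 34−x ≤ 26 are chosen — 9 such pairs.
The remaining 14 elements (those with no distinct partner in range) can never complete a 34-sum, so the worst case takes all of them and one from each pair: 14 + 9 = 23.
By pigeonhole, the 24th integer has to be the second member of some pair, so 23 + 1 = 24.

24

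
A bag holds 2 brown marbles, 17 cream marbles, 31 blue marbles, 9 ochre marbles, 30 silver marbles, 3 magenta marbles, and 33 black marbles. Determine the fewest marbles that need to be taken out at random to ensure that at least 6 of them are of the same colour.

31

An adversary could hand out at most 5 marbles per colour (brown, magenta run out sooner): 2 + 5 + 5 + 5 + 5 + 3 + 5 = 30 marbles and still no colour has 6.
Pigeonhole: one more marble lands in a colour already at 5, so 31 draws are enough and 30 are not.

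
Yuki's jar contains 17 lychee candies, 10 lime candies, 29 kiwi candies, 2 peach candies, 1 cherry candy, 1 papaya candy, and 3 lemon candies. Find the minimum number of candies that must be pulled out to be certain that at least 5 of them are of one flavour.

20

An adversary could hand out at most 4 candies per flavour (4 flavours run out sooner): 4 + 4 + 4 + 2 + 1 + 1 + 3 = 19 candies and still no flavour has 5.
One more candy lands in a flavour already at 4, so 20 draws are enough and 19 are not.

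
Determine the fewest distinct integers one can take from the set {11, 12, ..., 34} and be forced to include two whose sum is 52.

17

Two chosen integers sum to 52 exactly when both halves of some pair {x, 52−x} with 18 ≤ x ≤ 52−x ≤ 34 are chosen — 8 such pairs.
The remaining 8 elements (those with no distinct partner in range) can never complete a 52-sum, so the worst case takes all of them and one from each pair: 8 + 8 = 16.
The 17th integer has to be the second member of some pair, so 16 + 1 = 17.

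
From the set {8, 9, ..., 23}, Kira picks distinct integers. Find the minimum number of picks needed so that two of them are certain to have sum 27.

Group the elements by complementary pair {x, 27−x}: {8,19}, {9,18}, {10,17}, …, giving 6 two-element pairs and 4 integers whose partner 27−x falls outside [8,23].
Treating each of those 10 groups as a pigeonhole, one can pick one integer per group — 10 integers — with no two summing to 27.
The 11th integer lands in an occupied pair, forcing a sum of 27.

11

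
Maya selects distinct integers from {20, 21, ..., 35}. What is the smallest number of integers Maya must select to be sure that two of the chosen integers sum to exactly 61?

12

Two chosen integers sum to 61 exactly when both halves of some pair {x, 61−x} with 26 ≤ x ≤ 61−x ≤ 35 are chosen — 5 such pairs.
The remaining 6 elements (those with no distinct partner in range) can never complete a 61-sum, so the worst case takes all of them and one from each pair: 6 + 5 = 11.
The 12th integer has to be the second member of some pair, so 11 + 1 = 12.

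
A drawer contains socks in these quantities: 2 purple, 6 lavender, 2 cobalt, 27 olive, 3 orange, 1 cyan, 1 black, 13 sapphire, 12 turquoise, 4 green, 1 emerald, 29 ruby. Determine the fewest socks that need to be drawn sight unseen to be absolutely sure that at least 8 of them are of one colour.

49

Put each drawn sock into a box by colour. The largest draw with every box below 8 takes min(count, 7) from each colour; colours with fewer than 7 contribute all they have.
Σ min(cᵢ, 7) = 2 + 6 + 2 + 7 + 3 + 1 + 1 + 7 + 7 + 4 + 1 + 7 = 48.
Draw number 48 + 1 = 49 must push one box to 8.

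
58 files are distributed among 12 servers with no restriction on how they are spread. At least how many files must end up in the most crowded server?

By pigeonhole, the 12 servers are the holes and the 58 files are the pigeons.
If every server held at most 4 files, the total would be at most 12 × 4 = 48, which is less than 58.
So some server holds at least ⌈58/12⌉ = 5 files.

5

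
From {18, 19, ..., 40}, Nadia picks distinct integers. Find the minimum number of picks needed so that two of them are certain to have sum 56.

14

A set avoiding the sum 56 can contain at most one of each pair {x, 56−x}, plus the 3 elements whose complement lies outside the range or equal to its own complement.
The integers 28, …, 40 (13 of them) are such a set: any two sum to at least 28+29 = 57 > 56.
By pigeonhole, any 14th integer completes one of the 10 pairs, so 14 choices force a sum of 56.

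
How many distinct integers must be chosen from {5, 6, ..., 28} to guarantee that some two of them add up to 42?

Two chosen integers sum to 42 exactly when both halves of some pair {x, 42−x} with 14 ≤ x ≤ 42−x ≤ 28 are chosen — 7 such pairs.
The remaining 10 elements (those with no distinct partner in range) can never complete a 42-sum, so the worst case takes all of them and one from each pair: 10 + 7 = 17.
The 18th integer has to be the second member of some pair, so 17 + 1 = 18.

18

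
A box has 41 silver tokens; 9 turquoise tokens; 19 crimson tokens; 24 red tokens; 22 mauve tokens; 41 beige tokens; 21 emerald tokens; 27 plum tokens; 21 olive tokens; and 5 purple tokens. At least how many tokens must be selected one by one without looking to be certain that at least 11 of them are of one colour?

95

An adversary could hand out at most 10 tokens per colour (turquoise, purple run out sooner): 10 + 9 + 10 + 10 + 10 + 10 + 10 + 10 + 10 + 5 = 94 tokens and still no colour has 11.
One more token lands in a colour already at 10, so 95 draws are enough and 94 are not.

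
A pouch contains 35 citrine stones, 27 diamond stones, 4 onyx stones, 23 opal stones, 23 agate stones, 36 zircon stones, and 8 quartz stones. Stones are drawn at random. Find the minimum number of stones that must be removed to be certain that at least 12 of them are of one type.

An adversary could hand out at most 11 stones per type (onyx, quartz run out sooner): 11 + 11 + 4 + 11 + 11 + 11 + 8 = 67 stones and still no type has 12.
One more stone lands in a type already at 11, so 68 draws are enough and 67 are not.

68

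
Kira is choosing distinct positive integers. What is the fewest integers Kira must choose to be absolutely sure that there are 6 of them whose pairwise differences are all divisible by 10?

Integers whose pairwise differences are multiples of 10 are exactly those sharing a remainder mod 10. Pigeonhole: the 10 residue classes mod 10 are the pigeonholes.
With 50 integers one could put 5 in each residue class and have no class reach 6.
The 51st integer pushes some class to 6, so 10·5 + 1 = 51.

51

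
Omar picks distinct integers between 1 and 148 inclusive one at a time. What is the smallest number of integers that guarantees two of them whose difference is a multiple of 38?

39

Integers whose pairwise differences are multiples of 38 are exactly those sharing a remainder mod 38. The 38 residue classes mod 38 are the pigeonholes.
With 38 integers one could put 1 in each residue class and have no class reach 2.
The 39th integer pushes some class to 2, so 38·1 + 1 = 39.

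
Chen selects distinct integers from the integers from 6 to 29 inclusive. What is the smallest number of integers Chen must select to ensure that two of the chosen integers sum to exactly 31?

A set avoiding the sum 31 can contain at most one of each pair {x, 31−x}, plus the 4 elements whose complement lies outside the range.
The integers 16, …, 29 (14 of them) are such a set: any two sum to at least 16+17 = 33 > 31.
By pigeonhole, any 15th integer completes one of the 10 pairs, so 15 choices force a sum of 31.

15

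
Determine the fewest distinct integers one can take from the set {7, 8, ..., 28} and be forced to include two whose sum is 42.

Two chosen integers sum to 42 exactly when both halves of some pair {x, 42−x} with 14 ≤ x ≤ 42−x ≤ 28 are chosen — 7 such pairs.
The remaining 8 elements (those with no distinct partner in range) can never complete a 42-sum, so the worst case takes all of them and one from each pair: 8 + 7 = 15.
The 16th integer has to be the second member of some pair, so 15 + 1 = 16.

16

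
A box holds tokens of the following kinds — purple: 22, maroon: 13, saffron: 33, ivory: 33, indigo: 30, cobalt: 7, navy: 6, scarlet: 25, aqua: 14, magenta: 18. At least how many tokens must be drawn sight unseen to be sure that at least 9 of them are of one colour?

By pigeonhole, the 10 colours are the holes; the tokens drawn are the pigeons.
To avoid 9 of any one colour, the worst case takes at most 8 of each colour, or every token of a colour that has fewer than 8.
That gives 8 + 8 + 8 + 8 + 8 + 7 + 6 + 8 + 8 + 8 = 77 tokens with no colour reaching 9.
The next token forces some colour to 9, so 77 + 1 = 78.

78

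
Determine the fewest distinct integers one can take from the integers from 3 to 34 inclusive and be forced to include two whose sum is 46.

22

Group the elements by complementary pair {x, 46−x}: {12,34}, {13,33}, {14,32}, …, giving 11 two-element pairs; the single value 23 (it cannot pair with itself since the integers are distinct); and 9 integers whose partner 46−x falls outside [3,34].
By pigeonhole, treating each of those 21 groups as a pigeonhole, one can pick one integer per group — 21 integers — with no two summing to 46.
The 22nd integer lands in an occupied pair, forcing a sum of 46.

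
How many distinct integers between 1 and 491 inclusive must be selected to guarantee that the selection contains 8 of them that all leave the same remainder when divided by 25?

By the pigeonhole principle, the 25 residue classes mod 25 are the pigeonholes.
With 175 integers one could put 7 in each residue class and have no class reach 8.
The 176th integer pushes some class to 8, so 25·7 + 1 = 176.

176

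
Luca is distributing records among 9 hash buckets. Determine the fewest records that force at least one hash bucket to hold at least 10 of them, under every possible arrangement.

82

With 81 records one could put exactly 9 in each of the 9 hash buckets, and no hash bucket would reach 10.
By pigeonhole, one more record must land in a hash bucket that already has 9, giving it 10.
So 9 × 9 + 1 = 82 records are required.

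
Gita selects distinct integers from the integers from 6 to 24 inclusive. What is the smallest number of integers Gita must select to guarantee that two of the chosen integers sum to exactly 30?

Group the elements by complementary pair {x, 30−x}: {6,24}, {7,23}, {8,22}, …, giving 9 two-element pairs and the single value 15 (it cannot pair with itself since the integers are distinct).
By the pigeonhole principle, treating each of those 10 groups as a pigeonhole, one can pick one integer per group — 10 integers — with no two summing to 30.
The 11th integer lands in an occupied pair, forcing a sum of 30.

11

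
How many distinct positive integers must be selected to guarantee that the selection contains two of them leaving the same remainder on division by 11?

The 11 residue classes mod 11 are the pigeonholes.
With 11 integers one could put 1 in each residue class and have no class reach 2.
The 12th integer pushes some class to 2, so 11·1 + 1 = 12.

12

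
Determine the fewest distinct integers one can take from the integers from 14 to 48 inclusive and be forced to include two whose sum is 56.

A set avoiding the sum 56 can contain at most one of each pair {x, 56−x}, plus the 7 elements whose complement lies outside the range or equal to its own complement.
The integers 28, …, 48 (21 of them) are such a set: any two sum to at least 28+29 = 57 > 56.
Any 22nd integer completes one of the 14 pairs, so 22 choices force a sum of 56.

22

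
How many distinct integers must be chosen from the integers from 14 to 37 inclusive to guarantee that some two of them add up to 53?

Group the elements by complementary pair {x, 53−x}: {16,37}, {17,36}, {18,35}, …, giving 11 two-element pairs and 2 integers whose partner 53−x falls outside [14,37].
Treating each of those 13 groups as a pigeonhole, one can pick one integer per group — 13 integers — with no two summing to 53.
The 14th integer lands in an occupied pair, forcing a sum of 53.

14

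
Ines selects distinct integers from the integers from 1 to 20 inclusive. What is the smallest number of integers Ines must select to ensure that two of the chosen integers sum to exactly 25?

13

A set avoiding the sum 25 can contain at most one of each pair {x, 25−x}, plus the 4 elements whose complement lies outside the range.
The integers 1, …, 12 (12 of them) are such a set: any two sum to at least 1+2 = 3 and at most 11+12 = 23 < 25.
By pigeonhole, any 13th integer completes one of the 8 pairs, so 13 choices force a sum of 25.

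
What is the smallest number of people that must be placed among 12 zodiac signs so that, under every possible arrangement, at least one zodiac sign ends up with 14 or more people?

With 156 people one could put exactly 13 in each of the 12 zodiac signs, and no zodiac sign would reach 14.
One more person must land in a zodiac sign that already has 13, giving it 14.
So 12 × 13 + 1 = 157 people are required.

157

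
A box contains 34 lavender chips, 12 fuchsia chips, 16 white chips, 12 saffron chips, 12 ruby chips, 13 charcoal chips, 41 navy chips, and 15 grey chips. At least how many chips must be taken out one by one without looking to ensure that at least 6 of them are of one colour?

41

An adversary could hand out at most 5 chips per colour: 5 + 5 + 5 + 5 + 5 + 5 + 5 + 5 = 40 chips and still no colour has 6.
One more chip lands in a colour already at 5, so 41 draws are enough and 40 are not.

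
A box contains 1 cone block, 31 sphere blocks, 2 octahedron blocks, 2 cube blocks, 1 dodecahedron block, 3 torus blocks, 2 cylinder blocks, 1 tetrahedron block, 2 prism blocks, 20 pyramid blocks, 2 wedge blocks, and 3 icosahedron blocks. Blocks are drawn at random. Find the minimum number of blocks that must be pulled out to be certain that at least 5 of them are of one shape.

28

An adversary could hand out at most 4 blocks per shape (10 shapes run out sooner): 1 + 4 + 2 + 2 + 1 + 3 + 2 + 1 + 2 + 4 + 2 + 3 = 27 blocks and still no shape has 5.
Pigeonhole: one more block lands in a shape already at 4, so 28 draws are enough and 27 are not.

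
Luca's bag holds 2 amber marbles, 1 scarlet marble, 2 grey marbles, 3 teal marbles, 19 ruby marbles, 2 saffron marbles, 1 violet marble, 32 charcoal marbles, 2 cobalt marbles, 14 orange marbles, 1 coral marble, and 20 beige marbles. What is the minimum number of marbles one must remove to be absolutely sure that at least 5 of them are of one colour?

31

An adversary could hand out at most 4 marbles per colour (8 colours run out sooner): 2 + 1 + 2 + 3 + 4 + 2 + 1 + 4 + 2 + 4 + 1 + 4 = 30 marbles and still no colour has 5.
One more marble lands in a colour already at 4, so 31 draws are enough and 30 are not.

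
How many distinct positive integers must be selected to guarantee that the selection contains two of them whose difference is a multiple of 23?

24

Integers whose pairwise differences are multiples of 23 are exactly those sharing a remainder mod 23. By the pigeonhole principle, the 23 residue classes mod 23 are the pigeonholes.
With 23 integers one could put 1 in each residue class and have no class reach 2.
The 24th integer pushes some class to 2, so 23·1 + 1 = 24.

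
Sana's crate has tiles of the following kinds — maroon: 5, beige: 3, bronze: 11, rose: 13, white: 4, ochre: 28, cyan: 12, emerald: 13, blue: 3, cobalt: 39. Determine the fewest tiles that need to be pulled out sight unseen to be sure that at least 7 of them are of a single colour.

Put each drawn tile into a box by colour. The largest draw with every box below 7 takes min(count, 6) from each colour; colours with fewer than 6 contribute all they have.
Σ min(cᵢ, 6) = 5 + 3 + 6 + 6 + 4 + 6 + 6 + 6 + 3 + 6 = 51.
Draw number 51 + 1 = 52 must push one box to 7.

52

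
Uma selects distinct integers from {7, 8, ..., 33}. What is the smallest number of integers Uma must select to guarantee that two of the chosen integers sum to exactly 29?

20

A set avoiding the sum 29 can contain at most one of each pair {x, 29−x}, plus the 11 elements whose complement lies outside the range.
The integers 15, …, 33 (19 of them) are such a set: any two sum to at least 15+16 = 31 > 29.
Any 20th integer completes one of the 8 pairs, so 20 choices force a sum of 29.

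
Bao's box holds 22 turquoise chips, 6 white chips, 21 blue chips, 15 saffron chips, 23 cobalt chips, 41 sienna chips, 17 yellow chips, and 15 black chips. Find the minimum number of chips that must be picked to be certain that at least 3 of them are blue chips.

142

In the worst case for collecting blue chips, every non-blue chip comes out first.
There are 22 + 6 + 15 + 23 + 41 + 17 + 15 = 139 non-blue chips altogether.
After those, each further chip must be blue, so 139 + 3 = 142 draws guarantee 3 blue chips.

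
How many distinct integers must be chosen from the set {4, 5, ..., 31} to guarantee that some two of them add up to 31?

17

A set avoiding the sum 31 can contain at most one of each pair {x, 31−x}, plus the 4 elements whose complement lies outside the range.
The integers 16, …, 31 (16 of them) are such a set: any two sum to at least 16+17 = 33 > 31.
Any 17th integer completes one of the 12 pairs, so 17 choices force a sum of 31.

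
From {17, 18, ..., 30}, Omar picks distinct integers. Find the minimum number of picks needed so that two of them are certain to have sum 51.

A set avoiding the sum 51 can contain at most one of each pair {x, 51−x}, plus the 4 elements whose complement lies outside the range.
The integers 17, …, 25 (9 of them) are such a set: any two sum to at least 17+18 = 35 and at most 24+25 = 49 < 51.
By the pigeonhole principle, any 10th integer completes one of the 5 pairs, so 10 choices force a sum of 51.

10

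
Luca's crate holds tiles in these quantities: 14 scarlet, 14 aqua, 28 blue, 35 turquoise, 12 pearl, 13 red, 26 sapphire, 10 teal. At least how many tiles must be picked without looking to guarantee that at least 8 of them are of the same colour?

An adversary could hand out at most 7 tiles per colour: 7 + 7 + 7 + 7 + 7 + 7 + 7 + 7 = 56 tiles and still no colour has 8.
Pigeonhole: one more tile lands in a colour already at 7, so 57 draws are enough and 56 are not.

57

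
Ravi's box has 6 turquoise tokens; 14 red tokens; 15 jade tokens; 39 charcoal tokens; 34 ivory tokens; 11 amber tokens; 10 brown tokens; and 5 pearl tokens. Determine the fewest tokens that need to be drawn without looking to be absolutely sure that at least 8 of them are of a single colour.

54

By the pigeonhole principle, put each drawn token into a box by colour. The largest draw with every box below 8 takes min(count, 7) from each colour; colours with fewer than 7 contribute all they have.
Σ min(cᵢ, 7) = 6 + 7 + 7 + 7 + 7 + 7 + 7 + 5 = 53.
Draw number 53 + 1 = 54 must push one box to 8.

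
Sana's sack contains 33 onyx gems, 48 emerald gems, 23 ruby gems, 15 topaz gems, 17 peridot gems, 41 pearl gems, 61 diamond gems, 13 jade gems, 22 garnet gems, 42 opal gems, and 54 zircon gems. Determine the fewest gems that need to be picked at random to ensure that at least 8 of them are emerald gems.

In the worst case for collecting emerald gems, every non-emerald gem comes out first.
There are 33 + 23 + 15 + 17 + 41 + 61 + 13 + 22 + 42 + 54 = 321 non-emerald gems altogether.
After those, each further gem must be emerald, so 321 + 8 = 329 draws guarantee 8 emerald gems.

329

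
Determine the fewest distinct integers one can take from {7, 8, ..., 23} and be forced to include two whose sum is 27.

11

Group the elements by complementary pair {x, 27−x}: {7,20}, {8,19}, {9,18}, …, giving 7 two-element pairs and 3 integers whose partner 27−x falls outside [7,23].
Pigeonhole: treating each of those 10 groups as a pigeonhole, one can pick one integer per group — 10 integers — with no two summing to 27.
The 11th integer lands in an occupied pair, forcing a sum of 27.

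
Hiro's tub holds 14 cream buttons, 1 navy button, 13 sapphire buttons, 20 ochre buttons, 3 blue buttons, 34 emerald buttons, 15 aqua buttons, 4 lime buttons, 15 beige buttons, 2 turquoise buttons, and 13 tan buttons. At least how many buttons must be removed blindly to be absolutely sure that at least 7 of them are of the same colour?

By pigeonhole, put each drawn button into a box by colour. The largest draw with every box below 7 takes min(count, 6) from each colour; colours with fewer than 6 contribute all they have.
Σ min(cᵢ, 6) = 6 + 1 + 6 + 6 + 3 + 6 + 6 + 4 + 6 + 2 + 6 = 52.
Draw number 52 + 1 = 53 must push one box to 7.

53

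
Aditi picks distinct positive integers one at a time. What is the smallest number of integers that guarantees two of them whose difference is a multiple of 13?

14

Integers whose pairwise differences are multiples of 13 are exactly those sharing a remainder mod 13. Pigeonhole: the 13 residue classes mod 13 are the pigeonholes.
With 13 integers one could put 1 in each residue class and have no class reach 2.
The 14th integer pushes some class to 2, so 13·1 + 1 = 14.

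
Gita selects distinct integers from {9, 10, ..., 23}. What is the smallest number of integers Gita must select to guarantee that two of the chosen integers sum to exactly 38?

12

A set avoiding the sum 38 can contain at most one of each pair {x, 38−x}, plus the 7 elements whose complement lies outside the range or equal to its own complement.
The integers 9, …, 19 (11 of them) are such a set: any two sum to at least 9+10 = 19 and at most 18+19 = 37 < 38.
Any 12th integer completes one of the 4 pairs, so 12 choices force a sum of 38.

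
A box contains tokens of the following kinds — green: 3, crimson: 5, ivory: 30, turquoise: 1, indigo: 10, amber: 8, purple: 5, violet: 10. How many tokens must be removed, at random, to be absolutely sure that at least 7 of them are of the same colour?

39

Put each drawn token into a box by colour. The largest draw with every box below 7 takes min(count, 6) from each colour; colours with fewer than 6 contribute all they have.
Σ min(cᵢ, 6) = 3 + 5 + 6 + 1 + 6 + 6 + 5 + 6 = 38.
Draw number 38 + 1 = 39 must push one box to 7.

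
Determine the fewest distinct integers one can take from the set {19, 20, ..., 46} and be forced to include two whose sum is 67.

Two chosen integers sum to 67 exactly when both halves of some pair {x, 67−x} with 21 ≤ x ≤ 67−x ≤ 46 are chosen — 13 such pairs.
The remaining 2 elements (those with no distinct partner in range) can never complete a 67-sum, so the worst case takes all of them and one from each pair: 2 + 13 = 15.
By the pigeonhole principle, the 16th integer has to be the second member of some pair, so 15 + 1 = 16.

16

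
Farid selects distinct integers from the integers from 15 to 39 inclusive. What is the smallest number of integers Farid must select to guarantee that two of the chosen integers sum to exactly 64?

Two chosen integers sum to 64 exactly when both halves of some pair {x, 64−x} with 25 ≤ x ≤ 64−x ≤ 39 are chosen — 7 such pairs.
The remaining 11 elements (those with no distinct partner in range) can never complete a 64-sum, so the worst case takes all of them and one from each pair: 11 + 7 = 18.
By pigeonhole, the 19th integer has to be the second member of some pair, so 18 + 1 = 19.

19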